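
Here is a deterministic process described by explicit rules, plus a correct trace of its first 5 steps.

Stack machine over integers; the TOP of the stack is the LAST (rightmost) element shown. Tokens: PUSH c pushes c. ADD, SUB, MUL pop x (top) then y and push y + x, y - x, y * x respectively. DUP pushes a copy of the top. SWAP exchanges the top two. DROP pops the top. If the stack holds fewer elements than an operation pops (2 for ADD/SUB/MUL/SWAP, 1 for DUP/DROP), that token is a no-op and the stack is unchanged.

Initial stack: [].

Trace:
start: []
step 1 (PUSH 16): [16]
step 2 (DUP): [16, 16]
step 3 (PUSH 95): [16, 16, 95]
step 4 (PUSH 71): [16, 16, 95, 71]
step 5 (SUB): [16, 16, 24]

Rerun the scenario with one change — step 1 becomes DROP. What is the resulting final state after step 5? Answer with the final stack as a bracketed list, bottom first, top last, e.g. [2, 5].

[24]

(re-executing from step 1 with the substitution; state before step 1: [])
step 1 (DROP): []
step 2 (DUP): []
step 3 (PUSH 95): [95]
step 4 (PUSH 71): [95, 71]
step 5 (SUB): [24]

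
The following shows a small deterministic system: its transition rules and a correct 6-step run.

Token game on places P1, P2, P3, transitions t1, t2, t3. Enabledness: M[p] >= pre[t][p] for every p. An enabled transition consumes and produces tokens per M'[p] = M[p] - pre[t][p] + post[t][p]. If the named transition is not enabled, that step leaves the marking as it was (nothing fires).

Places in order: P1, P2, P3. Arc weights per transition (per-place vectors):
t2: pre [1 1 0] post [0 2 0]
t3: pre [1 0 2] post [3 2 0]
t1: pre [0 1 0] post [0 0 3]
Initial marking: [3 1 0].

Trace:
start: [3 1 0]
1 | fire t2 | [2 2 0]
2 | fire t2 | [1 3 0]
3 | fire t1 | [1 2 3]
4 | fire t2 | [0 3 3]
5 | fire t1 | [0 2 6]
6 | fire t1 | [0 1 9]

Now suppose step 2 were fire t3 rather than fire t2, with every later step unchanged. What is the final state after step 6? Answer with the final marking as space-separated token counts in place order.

(re-executing from step 2 with the substitution; state before step 2: [2 2 0])
2 | fire t3 | [2 2 0]
3 | fire t1 | [2 1 3]
4 | fire t2 | [1 2 3]
5 | fire t1 | [1 1 6]
6 | fire t1 | [1 0 9]

1 0 9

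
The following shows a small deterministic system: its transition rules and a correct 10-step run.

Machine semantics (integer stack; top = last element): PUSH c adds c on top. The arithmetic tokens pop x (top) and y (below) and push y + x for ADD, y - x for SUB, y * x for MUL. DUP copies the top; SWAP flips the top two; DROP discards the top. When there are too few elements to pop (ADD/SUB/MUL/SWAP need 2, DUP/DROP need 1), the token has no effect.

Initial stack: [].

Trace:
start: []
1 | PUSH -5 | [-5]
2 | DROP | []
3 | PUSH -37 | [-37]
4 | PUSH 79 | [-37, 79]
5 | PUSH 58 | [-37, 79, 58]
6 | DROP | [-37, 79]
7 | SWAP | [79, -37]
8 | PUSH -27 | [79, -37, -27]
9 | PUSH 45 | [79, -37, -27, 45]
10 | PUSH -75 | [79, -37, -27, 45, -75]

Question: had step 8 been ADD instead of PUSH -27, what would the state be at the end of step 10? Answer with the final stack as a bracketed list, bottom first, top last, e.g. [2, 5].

(re-executing from step 8 with the substitution; state before step 8: [79, -37])
8 | ADD | [42]
9 | PUSH 45 | [42, 45]
10 | PUSH -75 | [42, 45, -75]

[42, 45, -75]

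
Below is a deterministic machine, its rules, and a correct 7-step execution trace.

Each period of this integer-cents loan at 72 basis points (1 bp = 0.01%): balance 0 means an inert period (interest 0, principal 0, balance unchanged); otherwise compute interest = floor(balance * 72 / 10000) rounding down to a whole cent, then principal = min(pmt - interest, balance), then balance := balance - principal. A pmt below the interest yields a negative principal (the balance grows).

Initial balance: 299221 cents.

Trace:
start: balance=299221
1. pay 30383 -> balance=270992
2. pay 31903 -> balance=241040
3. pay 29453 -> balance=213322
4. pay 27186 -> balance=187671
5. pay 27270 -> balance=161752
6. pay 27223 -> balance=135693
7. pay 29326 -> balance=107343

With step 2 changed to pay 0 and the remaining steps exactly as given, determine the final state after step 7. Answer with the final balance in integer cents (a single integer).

140413

(re-executing from step 2 with the substitution; state before step 2: balance=270992)
2. pay 0 -> balance=272943
3. pay 29453 -> balance=245455
4. pay 27186 -> balance=220036
5. pay 27270 -> balance=194350
6. pay 27223 -> balance=168526
7. pay 29326 -> balance=140413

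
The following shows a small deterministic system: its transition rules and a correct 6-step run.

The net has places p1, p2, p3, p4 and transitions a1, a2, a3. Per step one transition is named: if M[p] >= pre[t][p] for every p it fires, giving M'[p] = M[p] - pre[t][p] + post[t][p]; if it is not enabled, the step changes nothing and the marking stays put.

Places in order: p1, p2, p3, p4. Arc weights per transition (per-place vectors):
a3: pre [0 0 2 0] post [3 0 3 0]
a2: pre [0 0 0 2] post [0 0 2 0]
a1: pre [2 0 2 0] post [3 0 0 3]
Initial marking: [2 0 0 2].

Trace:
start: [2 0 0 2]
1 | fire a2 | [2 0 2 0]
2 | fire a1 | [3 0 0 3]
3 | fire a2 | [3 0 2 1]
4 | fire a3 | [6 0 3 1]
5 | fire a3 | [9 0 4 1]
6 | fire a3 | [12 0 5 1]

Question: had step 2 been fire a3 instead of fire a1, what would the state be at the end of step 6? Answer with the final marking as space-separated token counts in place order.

14 0 6 0

(re-executing from step 2 with the substitution; state before step 2: [2 0 2 0])
2 | fire a3 | [5 0 3 0]
3 | fire a2 | [5 0 3 0]
4 | fire a3 | [8 0 4 0]
5 | fire a3 | [11 0 5 0]
6 | fire a3 | [14 0 6 0]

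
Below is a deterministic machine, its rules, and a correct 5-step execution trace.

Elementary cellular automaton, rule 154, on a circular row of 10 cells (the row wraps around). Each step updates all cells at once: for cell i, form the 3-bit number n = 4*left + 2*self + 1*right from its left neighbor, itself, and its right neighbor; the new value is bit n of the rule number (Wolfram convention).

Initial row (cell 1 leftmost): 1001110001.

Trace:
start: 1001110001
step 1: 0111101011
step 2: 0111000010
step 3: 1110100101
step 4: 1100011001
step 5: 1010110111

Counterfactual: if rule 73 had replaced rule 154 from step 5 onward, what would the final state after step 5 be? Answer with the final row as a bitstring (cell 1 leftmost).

(re-executing step 5 under rule 73; state before step 5: 1100011001)
step 5: 0101011001

0101011001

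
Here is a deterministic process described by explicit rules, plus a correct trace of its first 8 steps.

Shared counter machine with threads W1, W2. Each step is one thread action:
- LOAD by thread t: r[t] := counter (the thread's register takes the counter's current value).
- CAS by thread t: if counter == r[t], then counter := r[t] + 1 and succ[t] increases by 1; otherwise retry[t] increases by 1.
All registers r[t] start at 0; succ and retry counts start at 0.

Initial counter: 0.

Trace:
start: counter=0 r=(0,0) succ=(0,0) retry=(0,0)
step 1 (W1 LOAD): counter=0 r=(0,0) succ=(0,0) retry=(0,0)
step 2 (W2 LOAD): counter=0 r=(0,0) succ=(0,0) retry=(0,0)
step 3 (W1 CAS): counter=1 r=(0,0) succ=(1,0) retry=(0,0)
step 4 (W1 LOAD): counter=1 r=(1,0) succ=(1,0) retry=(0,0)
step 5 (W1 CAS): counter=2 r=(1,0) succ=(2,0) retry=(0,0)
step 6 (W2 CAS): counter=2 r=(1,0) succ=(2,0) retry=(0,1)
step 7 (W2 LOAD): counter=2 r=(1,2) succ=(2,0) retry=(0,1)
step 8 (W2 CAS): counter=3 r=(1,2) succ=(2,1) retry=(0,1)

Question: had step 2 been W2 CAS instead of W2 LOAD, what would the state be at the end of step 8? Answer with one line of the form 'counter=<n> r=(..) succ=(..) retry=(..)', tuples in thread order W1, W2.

(re-executing from step 2 with the substitution; state before step 2: counter=0 r=(0,0) succ=(0,0) retry=(0,0))
step 2 (W2 CAS): counter=1 r=(0,0) succ=(0,1) retry=(0,0)
step 3 (W1 CAS): counter=1 r=(0,0) succ=(0,1) retry=(1,0)
step 4 (W1 LOAD): counter=1 r=(1,0) succ=(0,1) retry=(1,0)
step 5 (W1 CAS): counter=2 r=(1,0) succ=(1,1) retry=(1,0)
step 6 (W2 CAS): counter=2 r=(1,0) succ=(1,1) retry=(1,1)
step 7 (W2 LOAD): counter=2 r=(1,2) succ=(1,1) retry=(1,1)
step 8 (W2 CAS): counter=3 r=(1,2) succ=(1,2) retry=(1,1)

counter=3 r=(1,2) succ=(1,2) retry=(1,1)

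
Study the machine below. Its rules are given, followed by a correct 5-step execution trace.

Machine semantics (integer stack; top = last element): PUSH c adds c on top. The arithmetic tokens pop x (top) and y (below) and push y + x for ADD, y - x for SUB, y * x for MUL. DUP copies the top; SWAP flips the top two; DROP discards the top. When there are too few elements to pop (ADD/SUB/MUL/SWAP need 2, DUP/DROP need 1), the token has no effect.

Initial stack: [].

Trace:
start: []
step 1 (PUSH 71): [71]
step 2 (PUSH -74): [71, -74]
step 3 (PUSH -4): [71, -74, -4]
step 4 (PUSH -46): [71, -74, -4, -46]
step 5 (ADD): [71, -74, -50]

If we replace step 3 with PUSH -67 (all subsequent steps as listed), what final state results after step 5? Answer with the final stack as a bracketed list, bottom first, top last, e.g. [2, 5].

(re-executing from step 3 with the substitution; state before step 3: [71, -74])
step 3 (PUSH -67): [71, -74, -67]
step 4 (PUSH -46): [71, -74, -67, -46]
step 5 (ADD): [71, -74, -113]

[71, -74, -113]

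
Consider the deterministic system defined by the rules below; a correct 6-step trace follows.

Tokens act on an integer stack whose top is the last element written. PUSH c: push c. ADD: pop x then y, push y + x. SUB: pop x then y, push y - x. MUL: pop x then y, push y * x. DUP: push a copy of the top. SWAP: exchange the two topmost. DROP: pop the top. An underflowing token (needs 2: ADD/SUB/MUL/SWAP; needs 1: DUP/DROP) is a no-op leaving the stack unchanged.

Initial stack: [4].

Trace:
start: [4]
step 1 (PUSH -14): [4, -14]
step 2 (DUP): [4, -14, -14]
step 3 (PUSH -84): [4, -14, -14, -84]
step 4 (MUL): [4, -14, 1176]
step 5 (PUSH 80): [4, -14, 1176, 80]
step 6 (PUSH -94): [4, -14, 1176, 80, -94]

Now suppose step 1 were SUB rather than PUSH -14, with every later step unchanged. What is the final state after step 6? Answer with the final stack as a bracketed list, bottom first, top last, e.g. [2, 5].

(re-executing from step 1 with the substitution; state before step 1: [4])
step 1 (SUB): [4]
step 2 (DUP): [4, 4]
step 3 (PUSH -84): [4, 4, -84]
step 4 (MUL): [4, -336]
step 5 (PUSH 80): [4, -336, 80]
step 6 (PUSH -94): [4, -336, 80, -94]

[4, -336, 80, -94]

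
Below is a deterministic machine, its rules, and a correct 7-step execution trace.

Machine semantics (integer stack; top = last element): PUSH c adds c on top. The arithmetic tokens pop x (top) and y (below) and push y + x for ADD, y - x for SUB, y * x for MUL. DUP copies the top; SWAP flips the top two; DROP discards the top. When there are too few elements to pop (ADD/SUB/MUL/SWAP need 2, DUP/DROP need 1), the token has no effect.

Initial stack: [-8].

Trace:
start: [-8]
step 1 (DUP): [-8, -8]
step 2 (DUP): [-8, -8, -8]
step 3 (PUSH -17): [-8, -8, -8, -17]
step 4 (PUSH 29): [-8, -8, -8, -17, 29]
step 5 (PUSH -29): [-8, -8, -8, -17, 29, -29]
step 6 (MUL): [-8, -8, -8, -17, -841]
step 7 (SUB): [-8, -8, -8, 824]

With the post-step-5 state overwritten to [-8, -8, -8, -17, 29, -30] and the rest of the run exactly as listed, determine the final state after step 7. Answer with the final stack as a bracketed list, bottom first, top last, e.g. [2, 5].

state after step 5 := [-8, -8, -8, -17, 29, -30]
step 6 (MUL): [-8, -8, -8, -17, -870]
step 7 (SUB): [-8, -8, -8, 853]

[-8, -8, -8, 853]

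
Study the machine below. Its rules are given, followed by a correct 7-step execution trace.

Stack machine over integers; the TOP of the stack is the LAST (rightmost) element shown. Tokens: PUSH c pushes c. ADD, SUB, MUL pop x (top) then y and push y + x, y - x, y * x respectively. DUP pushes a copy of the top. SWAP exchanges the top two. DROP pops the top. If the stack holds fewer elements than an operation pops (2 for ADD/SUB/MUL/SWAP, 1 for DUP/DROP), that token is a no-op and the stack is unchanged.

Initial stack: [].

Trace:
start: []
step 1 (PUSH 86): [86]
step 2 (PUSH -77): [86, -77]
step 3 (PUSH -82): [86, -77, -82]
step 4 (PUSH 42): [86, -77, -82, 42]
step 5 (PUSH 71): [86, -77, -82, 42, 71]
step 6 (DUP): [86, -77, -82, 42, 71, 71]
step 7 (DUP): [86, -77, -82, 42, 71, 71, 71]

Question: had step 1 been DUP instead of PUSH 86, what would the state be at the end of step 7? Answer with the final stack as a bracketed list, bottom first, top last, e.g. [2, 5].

(re-executing from step 1 with the substitution; state before step 1: [])
step 1 (DUP): []
step 2 (PUSH -77): [-77]
step 3 (PUSH -82): [-77, -82]
step 4 (PUSH 42): [-77, -82, 42]
step 5 (PUSH 71): [-77, -82, 42, 71]
step 6 (DUP): [-77, -82, 42, 71, 71]
step 7 (DUP): [-77, -82, 42, 71, 71, 71]

[-77, -82, 42, 71, 71, 71]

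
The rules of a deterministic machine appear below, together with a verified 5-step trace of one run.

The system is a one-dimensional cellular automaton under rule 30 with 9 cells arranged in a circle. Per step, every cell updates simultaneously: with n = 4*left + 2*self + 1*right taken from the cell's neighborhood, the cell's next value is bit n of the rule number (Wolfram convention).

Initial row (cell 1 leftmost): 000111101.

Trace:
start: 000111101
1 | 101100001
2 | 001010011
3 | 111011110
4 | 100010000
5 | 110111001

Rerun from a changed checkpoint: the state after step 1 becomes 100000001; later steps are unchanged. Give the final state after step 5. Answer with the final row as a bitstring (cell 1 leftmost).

000101001

state after step 1 := 100000001
2 | 010000011
3 | 011000110
4 | 110101101
5 | 000101001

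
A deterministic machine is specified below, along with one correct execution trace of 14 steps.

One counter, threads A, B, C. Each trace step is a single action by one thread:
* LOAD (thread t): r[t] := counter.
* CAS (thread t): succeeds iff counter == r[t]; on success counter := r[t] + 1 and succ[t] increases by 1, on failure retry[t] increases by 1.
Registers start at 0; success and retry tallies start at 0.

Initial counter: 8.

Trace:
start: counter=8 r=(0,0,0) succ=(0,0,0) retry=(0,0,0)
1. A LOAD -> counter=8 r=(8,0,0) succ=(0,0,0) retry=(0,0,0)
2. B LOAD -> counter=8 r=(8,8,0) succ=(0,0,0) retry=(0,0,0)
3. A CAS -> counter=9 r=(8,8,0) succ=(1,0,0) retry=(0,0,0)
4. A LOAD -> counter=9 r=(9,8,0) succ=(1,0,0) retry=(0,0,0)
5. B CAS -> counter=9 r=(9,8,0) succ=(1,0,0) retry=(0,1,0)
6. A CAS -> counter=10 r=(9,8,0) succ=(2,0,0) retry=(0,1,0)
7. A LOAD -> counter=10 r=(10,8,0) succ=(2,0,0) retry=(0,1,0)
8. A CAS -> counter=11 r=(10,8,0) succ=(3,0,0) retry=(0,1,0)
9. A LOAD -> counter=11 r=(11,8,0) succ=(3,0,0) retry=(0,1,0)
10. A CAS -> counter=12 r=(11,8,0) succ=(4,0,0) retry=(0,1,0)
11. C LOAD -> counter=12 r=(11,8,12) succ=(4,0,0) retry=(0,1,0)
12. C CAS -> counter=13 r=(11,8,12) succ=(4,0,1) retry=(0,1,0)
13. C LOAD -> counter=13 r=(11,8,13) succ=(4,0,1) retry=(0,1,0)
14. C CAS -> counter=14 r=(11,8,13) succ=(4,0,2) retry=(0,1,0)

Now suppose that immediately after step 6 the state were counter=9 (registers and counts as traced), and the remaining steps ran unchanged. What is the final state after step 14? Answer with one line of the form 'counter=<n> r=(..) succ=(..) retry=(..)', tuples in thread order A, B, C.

state after step 6 := counter=9 r=(9,8,0) succ=(2,0,0) retry=(0,1,0)
7. A LOAD -> counter=9 r=(9,8,0) succ=(2,0,0) retry=(0,1,0)
8. A CAS -> counter=10 r=(9,8,0) succ=(3,0,0) retry=(0,1,0)
9. A LOAD -> counter=10 r=(10,8,0) succ=(3,0,0) retry=(0,1,0)
10. A CAS -> counter=11 r=(10,8,0) succ=(4,0,0) retry=(0,1,0)
11. C LOAD -> counter=11 r=(10,8,11) succ=(4,0,0) retry=(0,1,0)
12. C CAS -> counter=12 r=(10,8,11) succ=(4,0,1) retry=(0,1,0)
13. C LOAD -> counter=12 r=(10,8,12) succ=(4,0,1) retry=(0,1,0)
14. C CAS -> counter=13 r=(10,8,12) succ=(4,0,2) retry=(0,1,0)

counter=13 r=(10,8,12) succ=(4,0,2) retry=(0,1,0)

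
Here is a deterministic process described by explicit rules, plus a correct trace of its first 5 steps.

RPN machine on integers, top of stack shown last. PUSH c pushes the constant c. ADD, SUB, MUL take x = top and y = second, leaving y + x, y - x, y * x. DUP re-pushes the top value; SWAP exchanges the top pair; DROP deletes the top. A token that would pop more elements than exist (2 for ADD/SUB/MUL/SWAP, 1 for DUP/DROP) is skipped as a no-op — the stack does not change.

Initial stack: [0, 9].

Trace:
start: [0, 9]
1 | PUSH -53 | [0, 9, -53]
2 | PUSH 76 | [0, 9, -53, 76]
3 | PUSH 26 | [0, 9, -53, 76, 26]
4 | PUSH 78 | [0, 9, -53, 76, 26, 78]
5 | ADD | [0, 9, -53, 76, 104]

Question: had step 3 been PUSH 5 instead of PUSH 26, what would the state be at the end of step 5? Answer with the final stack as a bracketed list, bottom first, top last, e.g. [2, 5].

(re-executing from step 3 with the substitution; state before step 3: [0, 9, -53, 76])
3 | PUSH 5 | [0, 9, -53, 76, 5]
4 | PUSH 78 | [0, 9, -53, 76, 5, 78]
5 | ADD | [0, 9, -53, 76, 83]

[0, 9, -53, 76, 83]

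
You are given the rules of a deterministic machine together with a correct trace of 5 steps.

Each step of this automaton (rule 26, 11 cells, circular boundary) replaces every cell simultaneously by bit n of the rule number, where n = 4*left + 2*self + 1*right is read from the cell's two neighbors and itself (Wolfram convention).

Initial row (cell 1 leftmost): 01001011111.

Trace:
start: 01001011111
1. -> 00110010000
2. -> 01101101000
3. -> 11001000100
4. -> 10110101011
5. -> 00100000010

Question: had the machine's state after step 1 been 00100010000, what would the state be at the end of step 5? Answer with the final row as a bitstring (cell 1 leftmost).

00100010010

state after step 1 := 00100010000
2. -> 01010101000
3. -> 10000000100
4. -> 01000001011
5. -> 00100010010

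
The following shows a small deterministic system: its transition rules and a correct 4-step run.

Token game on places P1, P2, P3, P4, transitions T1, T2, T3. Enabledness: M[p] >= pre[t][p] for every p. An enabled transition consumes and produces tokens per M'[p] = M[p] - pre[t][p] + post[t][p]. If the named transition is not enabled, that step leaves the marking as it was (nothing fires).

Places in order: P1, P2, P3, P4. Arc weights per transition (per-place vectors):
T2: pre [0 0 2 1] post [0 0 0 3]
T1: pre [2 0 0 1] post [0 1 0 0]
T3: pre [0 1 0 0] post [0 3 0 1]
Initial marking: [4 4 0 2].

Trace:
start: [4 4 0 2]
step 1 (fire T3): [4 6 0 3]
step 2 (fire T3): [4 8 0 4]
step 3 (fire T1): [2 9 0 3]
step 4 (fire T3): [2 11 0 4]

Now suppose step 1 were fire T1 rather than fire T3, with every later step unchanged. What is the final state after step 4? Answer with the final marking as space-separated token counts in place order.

0 10 0 2

(re-executing from step 1 with the substitution; state before step 1: [4 4 0 2])
step 1 (fire T1): [2 5 0 1]
step 2 (fire T3): [2 7 0 2]
step 3 (fire T1): [0 8 0 1]
step 4 (fire T3): [0 10 0 2]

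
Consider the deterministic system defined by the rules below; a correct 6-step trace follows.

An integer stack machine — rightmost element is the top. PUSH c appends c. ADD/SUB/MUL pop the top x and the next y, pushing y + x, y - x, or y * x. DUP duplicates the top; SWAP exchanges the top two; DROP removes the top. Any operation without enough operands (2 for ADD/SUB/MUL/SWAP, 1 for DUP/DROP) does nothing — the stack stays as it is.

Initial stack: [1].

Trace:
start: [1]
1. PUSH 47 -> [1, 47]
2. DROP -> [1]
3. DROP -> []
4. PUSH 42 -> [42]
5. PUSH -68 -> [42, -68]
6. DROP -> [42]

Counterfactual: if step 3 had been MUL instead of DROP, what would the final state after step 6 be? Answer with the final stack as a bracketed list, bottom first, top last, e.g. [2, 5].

[1, 42]

(re-executing from step 3 with the substitution; state before step 3: [1])
3. MUL -> [1]
4. PUSH 42 -> [1, 42]
5. PUSH -68 -> [1, 42, -68]
6. DROP -> [1, 42]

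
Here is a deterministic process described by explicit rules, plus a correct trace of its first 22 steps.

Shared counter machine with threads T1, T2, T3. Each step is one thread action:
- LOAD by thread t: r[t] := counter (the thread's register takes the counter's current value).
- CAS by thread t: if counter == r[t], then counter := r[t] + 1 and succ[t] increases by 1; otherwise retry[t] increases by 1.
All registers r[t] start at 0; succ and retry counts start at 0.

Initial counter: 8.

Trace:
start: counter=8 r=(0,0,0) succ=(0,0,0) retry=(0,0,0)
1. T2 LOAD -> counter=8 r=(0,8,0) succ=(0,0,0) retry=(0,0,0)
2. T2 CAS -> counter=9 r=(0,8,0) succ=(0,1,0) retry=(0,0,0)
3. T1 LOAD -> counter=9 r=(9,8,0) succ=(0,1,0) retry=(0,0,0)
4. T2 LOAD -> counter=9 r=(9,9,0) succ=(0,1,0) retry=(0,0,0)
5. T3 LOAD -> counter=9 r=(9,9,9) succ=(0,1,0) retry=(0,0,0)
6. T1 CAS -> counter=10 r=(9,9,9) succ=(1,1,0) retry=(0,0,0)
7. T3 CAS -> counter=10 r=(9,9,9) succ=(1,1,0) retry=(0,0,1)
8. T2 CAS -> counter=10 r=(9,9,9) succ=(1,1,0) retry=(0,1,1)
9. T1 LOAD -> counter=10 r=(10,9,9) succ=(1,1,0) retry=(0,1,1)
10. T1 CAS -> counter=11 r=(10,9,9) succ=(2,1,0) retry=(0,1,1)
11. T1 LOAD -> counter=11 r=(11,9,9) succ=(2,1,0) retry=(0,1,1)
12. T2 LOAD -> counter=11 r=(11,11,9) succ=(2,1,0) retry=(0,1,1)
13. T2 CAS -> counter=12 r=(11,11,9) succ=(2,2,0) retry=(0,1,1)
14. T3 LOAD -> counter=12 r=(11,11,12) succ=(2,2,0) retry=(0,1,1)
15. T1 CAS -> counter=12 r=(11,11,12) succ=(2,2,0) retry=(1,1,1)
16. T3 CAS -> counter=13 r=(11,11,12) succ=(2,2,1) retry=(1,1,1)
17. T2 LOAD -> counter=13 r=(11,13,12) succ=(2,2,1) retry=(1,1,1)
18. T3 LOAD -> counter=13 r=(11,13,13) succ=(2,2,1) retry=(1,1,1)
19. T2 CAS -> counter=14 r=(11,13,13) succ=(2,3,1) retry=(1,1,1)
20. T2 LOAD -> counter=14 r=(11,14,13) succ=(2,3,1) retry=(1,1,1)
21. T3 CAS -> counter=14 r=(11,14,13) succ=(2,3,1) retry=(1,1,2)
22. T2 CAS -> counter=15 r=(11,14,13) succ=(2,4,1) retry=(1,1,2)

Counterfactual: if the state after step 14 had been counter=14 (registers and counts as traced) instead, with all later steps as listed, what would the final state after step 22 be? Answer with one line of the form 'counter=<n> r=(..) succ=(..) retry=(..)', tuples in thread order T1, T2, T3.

counter=16 r=(11,15,14) succ=(2,4,0) retry=(1,1,3)

state after step 14 := counter=14 r=(11,11,12) succ=(2,2,0) retry=(0,1,1)
15. T1 CAS -> counter=14 r=(11,11,12) succ=(2,2,0) retry=(1,1,1)
16. T3 CAS -> counter=14 r=(11,11,12) succ=(2,2,0) retry=(1,1,2)
17. T2 LOAD -> counter=14 r=(11,14,12) succ=(2,2,0) retry=(1,1,2)
18. T3 LOAD -> counter=14 r=(11,14,14) succ=(2,2,0) retry=(1,1,2)
19. T2 CAS -> counter=15 r=(11,14,14) succ=(2,3,0) retry=(1,1,2)
20. T2 LOAD -> counter=15 r=(11,15,14) succ=(2,3,0) retry=(1,1,2)
21. T3 CAS -> counter=15 r=(11,15,14) succ=(2,3,0) retry=(1,1,3)
22. T2 CAS -> counter=16 r=(11,15,14) succ=(2,4,0) retry=(1,1,3)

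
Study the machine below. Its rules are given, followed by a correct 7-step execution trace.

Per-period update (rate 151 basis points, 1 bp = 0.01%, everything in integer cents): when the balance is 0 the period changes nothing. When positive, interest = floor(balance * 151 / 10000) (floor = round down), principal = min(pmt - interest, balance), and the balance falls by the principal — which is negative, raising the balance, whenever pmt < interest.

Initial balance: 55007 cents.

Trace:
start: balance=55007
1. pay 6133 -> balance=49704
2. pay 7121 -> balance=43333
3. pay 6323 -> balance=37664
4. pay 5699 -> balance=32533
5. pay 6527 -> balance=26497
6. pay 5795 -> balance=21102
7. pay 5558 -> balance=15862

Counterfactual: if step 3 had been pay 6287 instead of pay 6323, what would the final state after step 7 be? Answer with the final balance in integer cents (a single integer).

15900

(re-executing from step 3 with the substitution; state before step 3: balance=43333)
3. pay 6287 -> balance=37700
4. pay 5699 -> balance=32570
5. pay 6527 -> balance=26534
6. pay 5795 -> balance=21139
7. pay 5558 -> balance=15900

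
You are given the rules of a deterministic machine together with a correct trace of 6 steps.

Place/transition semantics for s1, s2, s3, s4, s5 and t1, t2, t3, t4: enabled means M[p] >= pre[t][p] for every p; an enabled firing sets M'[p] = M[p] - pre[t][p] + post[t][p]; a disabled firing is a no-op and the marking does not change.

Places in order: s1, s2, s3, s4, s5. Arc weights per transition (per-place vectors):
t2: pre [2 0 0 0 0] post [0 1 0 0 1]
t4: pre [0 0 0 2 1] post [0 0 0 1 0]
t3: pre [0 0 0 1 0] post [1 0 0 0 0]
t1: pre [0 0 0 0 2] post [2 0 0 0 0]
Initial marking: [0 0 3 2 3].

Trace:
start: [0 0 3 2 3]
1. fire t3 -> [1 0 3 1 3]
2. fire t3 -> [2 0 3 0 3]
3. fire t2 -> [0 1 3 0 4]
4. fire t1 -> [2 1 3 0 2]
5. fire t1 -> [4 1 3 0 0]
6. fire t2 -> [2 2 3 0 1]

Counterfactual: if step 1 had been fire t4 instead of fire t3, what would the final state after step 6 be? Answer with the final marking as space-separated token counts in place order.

1 1 3 0 1

(re-executing from step 1 with the substitution; state before step 1: [0 0 3 2 3])
1. fire t4 -> [0 0 3 1 2]
2. fire t3 -> [1 0 3 0 2]
3. fire t2 -> [1 0 3 0 2]
4. fire t1 -> [3 0 3 0 0]
5. fire t1 -> [3 0 3 0 0]
6. fire t2 -> [1 1 3 0 1]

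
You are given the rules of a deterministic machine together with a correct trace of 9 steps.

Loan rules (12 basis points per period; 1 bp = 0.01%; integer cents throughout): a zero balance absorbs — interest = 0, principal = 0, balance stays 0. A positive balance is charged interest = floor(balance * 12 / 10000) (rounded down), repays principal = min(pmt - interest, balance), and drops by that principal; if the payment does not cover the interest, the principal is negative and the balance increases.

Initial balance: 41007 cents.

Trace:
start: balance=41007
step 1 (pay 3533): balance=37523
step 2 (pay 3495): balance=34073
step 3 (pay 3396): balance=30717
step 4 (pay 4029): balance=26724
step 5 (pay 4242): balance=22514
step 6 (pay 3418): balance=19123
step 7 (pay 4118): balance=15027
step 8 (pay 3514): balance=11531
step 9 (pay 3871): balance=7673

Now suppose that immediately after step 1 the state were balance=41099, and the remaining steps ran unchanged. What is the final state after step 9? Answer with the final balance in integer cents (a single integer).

11285

state after step 1 := balance=41099
step 2 (pay 3495): balance=37653
step 3 (pay 3396): balance=34302
step 4 (pay 4029): balance=30314
step 5 (pay 4242): balance=26108
step 6 (pay 3418): balance=22721
step 7 (pay 4118): balance=18630
step 8 (pay 3514): balance=15138
step 9 (pay 3871): balance=11285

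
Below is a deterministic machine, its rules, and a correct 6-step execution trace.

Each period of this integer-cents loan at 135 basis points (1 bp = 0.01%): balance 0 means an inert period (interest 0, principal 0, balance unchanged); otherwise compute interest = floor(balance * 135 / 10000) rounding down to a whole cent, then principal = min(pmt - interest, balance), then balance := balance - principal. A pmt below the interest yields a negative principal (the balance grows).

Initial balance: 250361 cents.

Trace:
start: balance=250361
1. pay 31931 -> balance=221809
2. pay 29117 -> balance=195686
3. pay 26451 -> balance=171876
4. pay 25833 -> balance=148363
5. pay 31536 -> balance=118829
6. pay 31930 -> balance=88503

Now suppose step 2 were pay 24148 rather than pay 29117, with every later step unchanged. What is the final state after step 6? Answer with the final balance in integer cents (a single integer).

(re-executing from step 2 with the substitution; state before step 2: balance=221809)
2. pay 24148 -> balance=200655
3. pay 26451 -> balance=176912
4. pay 25833 -> balance=153467
5. pay 31536 -> balance=124002
6. pay 31930 -> balance=93746

93746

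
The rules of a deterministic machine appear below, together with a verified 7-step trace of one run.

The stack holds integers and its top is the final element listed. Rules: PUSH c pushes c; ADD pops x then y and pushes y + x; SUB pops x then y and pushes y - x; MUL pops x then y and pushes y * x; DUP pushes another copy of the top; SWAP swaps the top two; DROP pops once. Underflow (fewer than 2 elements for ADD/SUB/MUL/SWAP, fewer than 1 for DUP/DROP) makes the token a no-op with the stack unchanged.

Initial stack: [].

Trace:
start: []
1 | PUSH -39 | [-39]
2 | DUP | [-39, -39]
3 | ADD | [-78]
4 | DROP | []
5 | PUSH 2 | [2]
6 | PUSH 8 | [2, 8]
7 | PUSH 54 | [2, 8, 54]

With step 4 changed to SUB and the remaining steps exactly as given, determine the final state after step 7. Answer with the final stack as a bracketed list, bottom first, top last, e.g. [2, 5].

(re-executing from step 4 with the substitution; state before step 4: [-78])
4 | SUB | [-78]
5 | PUSH 2 | [-78, 2]
6 | PUSH 8 | [-78, 2, 8]
7 | PUSH 54 | [-78, 2, 8, 54]

[-78, 2, 8, 54]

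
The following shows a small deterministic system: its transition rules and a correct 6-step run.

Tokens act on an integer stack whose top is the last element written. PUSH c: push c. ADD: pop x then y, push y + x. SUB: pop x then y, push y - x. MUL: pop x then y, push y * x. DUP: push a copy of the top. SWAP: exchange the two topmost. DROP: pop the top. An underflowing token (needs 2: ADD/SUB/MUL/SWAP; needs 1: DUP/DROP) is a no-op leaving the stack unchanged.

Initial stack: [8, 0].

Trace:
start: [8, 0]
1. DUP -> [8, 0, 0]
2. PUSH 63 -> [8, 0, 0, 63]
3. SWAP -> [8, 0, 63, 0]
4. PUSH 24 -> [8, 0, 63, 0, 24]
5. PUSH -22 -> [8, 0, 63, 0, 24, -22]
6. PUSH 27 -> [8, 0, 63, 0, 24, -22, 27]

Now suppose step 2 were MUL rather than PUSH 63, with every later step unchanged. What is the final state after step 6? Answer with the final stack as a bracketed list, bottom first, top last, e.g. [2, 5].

[0, 8, 24, -22, 27]

(re-executing from step 2 with the substitution; state before step 2: [8, 0, 0])
2. MUL -> [8, 0]
3. SWAP -> [0, 8]
4. PUSH 24 -> [0, 8, 24]
5. PUSH -22 -> [0, 8, 24, -22]
6. PUSH 27 -> [0, 8, 24, -22, 27]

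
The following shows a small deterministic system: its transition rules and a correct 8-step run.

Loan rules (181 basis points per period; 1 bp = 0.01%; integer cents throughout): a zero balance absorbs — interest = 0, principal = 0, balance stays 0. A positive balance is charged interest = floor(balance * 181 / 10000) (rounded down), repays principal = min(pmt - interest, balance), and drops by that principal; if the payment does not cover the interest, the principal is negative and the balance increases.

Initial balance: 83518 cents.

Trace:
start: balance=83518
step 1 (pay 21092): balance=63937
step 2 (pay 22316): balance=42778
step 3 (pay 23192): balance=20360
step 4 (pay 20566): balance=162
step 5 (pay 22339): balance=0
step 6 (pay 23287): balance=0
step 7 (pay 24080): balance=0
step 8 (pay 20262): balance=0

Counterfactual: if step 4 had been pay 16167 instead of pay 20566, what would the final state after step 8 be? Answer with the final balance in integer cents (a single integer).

(re-executing from step 4 with the substitution; state before step 4: balance=20360)
step 4 (pay 16167): balance=4561
step 5 (pay 22339): balance=0
step 6 (pay 23287): balance=0
step 7 (pay 24080): balance=0
step 8 (pay 20262): balance=0

0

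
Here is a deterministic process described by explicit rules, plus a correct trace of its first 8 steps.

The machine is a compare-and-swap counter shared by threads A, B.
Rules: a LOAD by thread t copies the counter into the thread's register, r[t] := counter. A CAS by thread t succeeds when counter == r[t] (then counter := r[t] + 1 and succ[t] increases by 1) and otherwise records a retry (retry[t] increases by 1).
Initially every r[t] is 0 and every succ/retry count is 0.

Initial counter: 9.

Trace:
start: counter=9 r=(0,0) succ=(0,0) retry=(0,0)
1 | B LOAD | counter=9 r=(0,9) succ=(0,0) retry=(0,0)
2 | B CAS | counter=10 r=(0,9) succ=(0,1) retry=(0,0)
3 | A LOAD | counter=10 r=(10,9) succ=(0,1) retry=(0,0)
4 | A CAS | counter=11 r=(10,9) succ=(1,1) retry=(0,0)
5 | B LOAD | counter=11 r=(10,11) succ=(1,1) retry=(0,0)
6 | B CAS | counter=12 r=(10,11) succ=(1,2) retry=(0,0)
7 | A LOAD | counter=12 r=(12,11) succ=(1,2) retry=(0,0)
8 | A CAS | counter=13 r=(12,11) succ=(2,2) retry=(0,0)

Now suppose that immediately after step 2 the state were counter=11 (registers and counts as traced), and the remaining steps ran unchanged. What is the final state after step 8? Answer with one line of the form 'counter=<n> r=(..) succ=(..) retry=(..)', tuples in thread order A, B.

counter=14 r=(13,12) succ=(2,2) retry=(0,0)

state after step 2 := counter=11 r=(0,9) succ=(0,1) retry=(0,0)
3 | A LOAD | counter=11 r=(11,9) succ=(0,1) retry=(0,0)
4 | A CAS | counter=12 r=(11,9) succ=(1,1) retry=(0,0)
5 | B LOAD | counter=12 r=(11,12) succ=(1,1) retry=(0,0)
6 | B CAS | counter=13 r=(11,12) succ=(1,2) retry=(0,0)
7 | A LOAD | counter=13 r=(13,12) succ=(1,2) retry=(0,0)
8 | A CAS | counter=14 r=(13,12) succ=(2,2) retry=(0,0)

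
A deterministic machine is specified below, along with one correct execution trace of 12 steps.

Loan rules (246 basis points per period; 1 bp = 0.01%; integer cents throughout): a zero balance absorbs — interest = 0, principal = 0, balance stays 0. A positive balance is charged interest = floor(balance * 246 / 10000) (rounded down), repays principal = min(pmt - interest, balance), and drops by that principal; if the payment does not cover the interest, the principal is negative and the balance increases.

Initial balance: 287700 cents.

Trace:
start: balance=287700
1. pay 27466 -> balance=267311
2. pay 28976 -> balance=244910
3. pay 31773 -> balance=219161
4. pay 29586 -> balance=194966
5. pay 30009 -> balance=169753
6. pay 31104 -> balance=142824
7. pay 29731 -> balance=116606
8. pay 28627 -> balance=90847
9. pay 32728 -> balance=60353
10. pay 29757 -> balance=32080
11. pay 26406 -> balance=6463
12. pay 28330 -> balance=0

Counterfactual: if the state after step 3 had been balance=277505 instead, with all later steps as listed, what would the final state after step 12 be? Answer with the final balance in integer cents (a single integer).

50900

state after step 3 := balance=277505
4. pay 29586 -> balance=254745
5. pay 30009 -> balance=231002
6. pay 31104 -> balance=205580
7. pay 29731 -> balance=180906
8. pay 28627 -> balance=156729
9. pay 32728 -> balance=127856
10. pay 29757 -> balance=101244
11. pay 26406 -> balance=77328
12. pay 28330 -> balance=50900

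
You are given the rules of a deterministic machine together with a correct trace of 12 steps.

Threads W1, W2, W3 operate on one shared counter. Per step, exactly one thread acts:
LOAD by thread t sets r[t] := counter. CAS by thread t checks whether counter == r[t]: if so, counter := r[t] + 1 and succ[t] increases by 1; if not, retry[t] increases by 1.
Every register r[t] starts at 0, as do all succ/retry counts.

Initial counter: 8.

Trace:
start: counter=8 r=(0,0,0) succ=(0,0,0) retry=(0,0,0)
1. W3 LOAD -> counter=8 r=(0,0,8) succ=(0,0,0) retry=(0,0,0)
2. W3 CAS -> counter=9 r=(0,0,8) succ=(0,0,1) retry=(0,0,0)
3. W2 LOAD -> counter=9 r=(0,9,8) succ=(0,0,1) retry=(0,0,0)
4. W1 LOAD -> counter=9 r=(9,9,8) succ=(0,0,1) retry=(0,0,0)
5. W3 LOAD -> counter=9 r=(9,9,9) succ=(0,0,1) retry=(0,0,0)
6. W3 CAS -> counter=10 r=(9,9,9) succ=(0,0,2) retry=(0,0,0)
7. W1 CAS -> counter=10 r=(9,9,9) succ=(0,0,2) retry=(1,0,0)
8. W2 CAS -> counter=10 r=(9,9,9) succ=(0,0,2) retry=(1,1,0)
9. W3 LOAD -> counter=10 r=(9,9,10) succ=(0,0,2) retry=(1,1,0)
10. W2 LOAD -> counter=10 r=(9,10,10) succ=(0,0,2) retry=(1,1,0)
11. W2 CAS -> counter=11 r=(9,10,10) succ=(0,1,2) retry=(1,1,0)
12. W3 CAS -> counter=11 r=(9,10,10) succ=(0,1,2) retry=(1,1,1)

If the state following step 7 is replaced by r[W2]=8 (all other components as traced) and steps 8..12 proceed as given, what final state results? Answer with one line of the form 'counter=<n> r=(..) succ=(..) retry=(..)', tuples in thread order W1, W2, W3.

counter=11 r=(9,10,10) succ=(0,1,2) retry=(1,1,1)

state after step 7 := counter=10 r=(9,8,9) succ=(0,0,2) retry=(1,0,0)
8. W2 CAS -> counter=10 r=(9,8,9) succ=(0,0,2) retry=(1,1,0)
9. W3 LOAD -> counter=10 r=(9,8,10) succ=(0,0,2) retry=(1,1,0)
10. W2 LOAD -> counter=10 r=(9,10,10) succ=(0,0,2) retry=(1,1,0)
11. W2 CAS -> counter=11 r=(9,10,10) succ=(0,1,2) retry=(1,1,0)
12. W3 CAS -> counter=11 r=(9,10,10) succ=(0,1,2) retry=(1,1,1)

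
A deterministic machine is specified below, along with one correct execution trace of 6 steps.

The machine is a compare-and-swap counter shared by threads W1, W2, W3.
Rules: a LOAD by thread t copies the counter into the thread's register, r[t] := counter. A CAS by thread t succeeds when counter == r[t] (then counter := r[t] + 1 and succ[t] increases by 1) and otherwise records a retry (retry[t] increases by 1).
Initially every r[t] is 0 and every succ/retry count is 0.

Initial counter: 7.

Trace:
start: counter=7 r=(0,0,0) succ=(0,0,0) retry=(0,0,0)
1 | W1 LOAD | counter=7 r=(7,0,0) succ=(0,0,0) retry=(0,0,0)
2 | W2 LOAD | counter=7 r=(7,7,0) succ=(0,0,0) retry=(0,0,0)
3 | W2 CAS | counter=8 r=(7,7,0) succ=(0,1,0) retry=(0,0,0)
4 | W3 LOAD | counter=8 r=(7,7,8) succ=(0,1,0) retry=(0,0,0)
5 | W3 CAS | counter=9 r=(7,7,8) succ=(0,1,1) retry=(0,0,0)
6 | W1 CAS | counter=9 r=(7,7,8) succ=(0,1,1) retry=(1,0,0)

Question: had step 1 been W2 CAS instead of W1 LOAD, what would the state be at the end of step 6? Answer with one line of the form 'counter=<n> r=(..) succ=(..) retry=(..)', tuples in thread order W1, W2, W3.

(re-executing from step 1 with the substitution; state before step 1: counter=7 r=(0,0,0) succ=(0,0,0) retry=(0,0,0))
1 | W2 CAS | counter=7 r=(0,0,0) succ=(0,0,0) retry=(0,1,0)
2 | W2 LOAD | counter=7 r=(0,7,0) succ=(0,0,0) retry=(0,1,0)
3 | W2 CAS | counter=8 r=(0,7,0) succ=(0,1,0) retry=(0,1,0)
4 | W3 LOAD | counter=8 r=(0,7,8) succ=(0,1,0) retry=(0,1,0)
5 | W3 CAS | counter=9 r=(0,7,8) succ=(0,1,1) retry=(0,1,0)
6 | W1 CAS | counter=9 r=(0,7,8) succ=(0,1,1) retry=(1,1,0)

counter=9 r=(0,7,8) succ=(0,1,1) retry=(1,1,0)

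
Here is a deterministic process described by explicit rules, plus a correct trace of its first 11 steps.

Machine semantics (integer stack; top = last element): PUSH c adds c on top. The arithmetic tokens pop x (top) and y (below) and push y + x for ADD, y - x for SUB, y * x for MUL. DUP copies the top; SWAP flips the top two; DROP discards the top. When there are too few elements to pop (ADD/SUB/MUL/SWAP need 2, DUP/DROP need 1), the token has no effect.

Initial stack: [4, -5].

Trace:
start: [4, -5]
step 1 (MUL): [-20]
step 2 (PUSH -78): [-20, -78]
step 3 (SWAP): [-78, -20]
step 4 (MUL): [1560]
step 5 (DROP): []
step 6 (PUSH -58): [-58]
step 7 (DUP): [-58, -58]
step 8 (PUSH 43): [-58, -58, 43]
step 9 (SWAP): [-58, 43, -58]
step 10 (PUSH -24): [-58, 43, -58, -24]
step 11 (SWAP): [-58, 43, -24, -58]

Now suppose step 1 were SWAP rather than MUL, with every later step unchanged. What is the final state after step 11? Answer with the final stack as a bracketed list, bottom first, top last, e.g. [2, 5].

(re-executing from step 1 with the substitution; state before step 1: [4, -5])
step 1 (SWAP): [-5, 4]
step 2 (PUSH -78): [-5, 4, -78]
step 3 (SWAP): [-5, -78, 4]
step 4 (MUL): [-5, -312]
step 5 (DROP): [-5]
step 6 (PUSH -58): [-5, -58]
step 7 (DUP): [-5, -58, -58]
step 8 (PUSH 43): [-5, -58, -58, 43]
step 9 (SWAP): [-5, -58, 43, -58]
step 10 (PUSH -24): [-5, -58, 43, -58, -24]
step 11 (SWAP): [-5, -58, 43, -24, -58]

[-5, -58, 43, -24, -58]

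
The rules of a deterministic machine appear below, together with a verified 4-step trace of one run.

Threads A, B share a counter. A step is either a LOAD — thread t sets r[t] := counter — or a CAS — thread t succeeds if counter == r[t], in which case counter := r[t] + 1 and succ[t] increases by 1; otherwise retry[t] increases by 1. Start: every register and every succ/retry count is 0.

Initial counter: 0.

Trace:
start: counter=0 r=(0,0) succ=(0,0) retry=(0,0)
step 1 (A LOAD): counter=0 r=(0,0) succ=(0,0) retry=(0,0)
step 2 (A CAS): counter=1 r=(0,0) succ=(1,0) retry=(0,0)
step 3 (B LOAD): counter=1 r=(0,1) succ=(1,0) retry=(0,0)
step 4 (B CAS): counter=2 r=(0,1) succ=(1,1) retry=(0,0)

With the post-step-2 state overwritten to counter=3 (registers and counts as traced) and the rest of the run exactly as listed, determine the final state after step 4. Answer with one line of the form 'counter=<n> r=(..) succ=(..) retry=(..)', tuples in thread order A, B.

counter=4 r=(0,3) succ=(1,1) retry=(0,0)

state after step 2 := counter=3 r=(0,0) succ=(1,0) retry=(0,0)
step 3 (B LOAD): counter=3 r=(0,3) succ=(1,0) retry=(0,0)
step 4 (B CAS): counter=4 r=(0,3) succ=(1,1) retry=(0,0)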